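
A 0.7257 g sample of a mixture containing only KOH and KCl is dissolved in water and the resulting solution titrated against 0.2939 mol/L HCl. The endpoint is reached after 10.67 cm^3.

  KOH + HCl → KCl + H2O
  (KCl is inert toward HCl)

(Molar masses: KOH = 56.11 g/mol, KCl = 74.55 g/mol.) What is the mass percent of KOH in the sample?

n(HCl) = 0.01067 × 0.2939 = 3.136 × 10^-3 mol
Let x = n(KOH), y = n(KCl).
Titrant: 1x = 3.136 × 10^-3;  mass: 56.11x + 74.55y = 0.7257
Solving, x = 3.136 × 10^-3 mol, y = 7.374 × 10^-3 mol
mass of KOH = 3.136 × 10^-3 × 56.11 = 0.1760 g
% KOH = 0.1760 / 0.7257 × 100 = 24.25 %

24.25 %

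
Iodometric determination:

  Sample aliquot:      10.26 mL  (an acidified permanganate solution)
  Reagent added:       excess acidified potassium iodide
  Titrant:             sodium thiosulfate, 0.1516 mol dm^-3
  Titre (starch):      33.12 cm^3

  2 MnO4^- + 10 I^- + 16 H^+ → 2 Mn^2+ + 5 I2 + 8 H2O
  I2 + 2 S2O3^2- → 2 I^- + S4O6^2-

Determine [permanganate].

0.09788 mol/L

n(S2O3^2-) = 0.03312 × 0.1516 = 5.021 × 10^-3 mol
n(I2) = n(S2O3^2-)/2 = 2.510 × 10^-3 mol
From the 2:5 ratio, n(MnO4^-) in the aliquot = 2/5 × 2.510 × 10^-3 = 1.004 × 10^-3 mol
[MnO4^-] = 1.004 × 10^-3 / 0.01026 = 0.09788 mol/L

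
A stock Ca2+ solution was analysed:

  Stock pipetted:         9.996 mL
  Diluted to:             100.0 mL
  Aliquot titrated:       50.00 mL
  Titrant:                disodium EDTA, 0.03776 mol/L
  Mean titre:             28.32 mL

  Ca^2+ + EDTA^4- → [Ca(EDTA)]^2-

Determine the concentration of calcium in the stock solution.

0.2140 mol/L

n(EDTA) = 0.02832 × 0.03776 = 1.069 × 10^-3 mol
n(Ca2+) in the aliquot = 1.069 × 10^-3 mol (1:1 ratio)
[Ca2+]_dilute = 1.069 × 10^-3 / 0.05000 = 0.02139 mol/L
Dilution factor = 100.0 / 9.996 = 10.00
[Ca2+]_stock = 0.02139 × 10.00 = 0.2140 mol/L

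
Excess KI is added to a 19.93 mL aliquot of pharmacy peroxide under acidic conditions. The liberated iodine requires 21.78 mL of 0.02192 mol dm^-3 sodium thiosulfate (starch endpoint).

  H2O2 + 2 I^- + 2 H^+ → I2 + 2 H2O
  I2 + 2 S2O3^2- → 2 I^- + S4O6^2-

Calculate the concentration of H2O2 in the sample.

0.01198 mol/L

n(S2O3^2-) = 0.02178 × 0.02192 = 4.774 × 10^-4 mol
n(I2) = n(S2O3^2-)/2 = 2.387 × 10^-4 mol
n(H2O2) in the aliquot = 2.387 × 10^-4 mol (1:1 ratio)
[H2O2] = 2.387 × 10^-4 / 0.01993 = 0.01198 mol/L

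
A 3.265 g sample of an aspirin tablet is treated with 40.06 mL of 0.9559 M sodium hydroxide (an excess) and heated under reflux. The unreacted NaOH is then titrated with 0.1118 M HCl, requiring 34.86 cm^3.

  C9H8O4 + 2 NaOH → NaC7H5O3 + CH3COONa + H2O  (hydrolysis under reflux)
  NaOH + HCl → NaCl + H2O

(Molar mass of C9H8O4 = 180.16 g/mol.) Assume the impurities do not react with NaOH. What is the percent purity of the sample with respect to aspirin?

n(NaOH) added = 0.04006 × 0.9559 = 0.03829 mol
n(HCl) used in back-titration = 0.03486 × 0.1118 = 3.897 × 10^-3 mol
n(NaOH) left over = 3.897 × 10^-3 mol (1:1 ratio)
n(NaOH) consumed by analyte = 0.03829 − 3.897 × 10^-3 = 0.03440 mol
From the 1:2 ratio, n(C9H8O4) = 1/2 × 0.03440 = 0.01720 mol
mass of C9H8O4 = 0.01720 × 180.16 = 3.098 g
% C9H8O4 = 3.098 / 3.265 × 100 = 94.90 %

94.90 %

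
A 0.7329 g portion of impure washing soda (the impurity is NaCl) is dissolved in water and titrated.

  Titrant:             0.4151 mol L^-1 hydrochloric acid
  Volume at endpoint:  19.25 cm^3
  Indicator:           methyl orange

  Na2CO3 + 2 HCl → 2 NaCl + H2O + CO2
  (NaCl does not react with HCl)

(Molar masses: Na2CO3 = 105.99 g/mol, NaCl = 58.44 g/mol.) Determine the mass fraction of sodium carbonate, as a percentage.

57.78 %

n(HCl) = 0.01925 × 0.4151 = 7.991 × 10^-3 mol
Let x = n(Na2CO3), y = n(NaCl).
Titrant: 2x = 7.991 × 10^-3;  mass: 105.99x + 58.44y = 0.7329
Solving, x = 3.995 × 10^-3 mol, y = 5.295 × 10^-3 mol
mass of Na2CO3 = 3.995 × 10^-3 × 105.99 = 0.4235 g
% Na2CO3 = 0.4235 / 0.7329 × 100 = 57.78 %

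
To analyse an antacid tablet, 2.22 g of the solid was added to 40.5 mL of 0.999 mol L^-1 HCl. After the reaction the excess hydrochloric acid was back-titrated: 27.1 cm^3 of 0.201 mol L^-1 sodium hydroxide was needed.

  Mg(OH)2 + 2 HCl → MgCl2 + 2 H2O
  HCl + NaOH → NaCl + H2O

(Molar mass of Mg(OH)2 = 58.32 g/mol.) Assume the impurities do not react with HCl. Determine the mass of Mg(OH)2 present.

1.02 g

n(HCl) added = 0.0405 × 0.999 = 0.0405 mol
n(NaOH) used in back-titration = 0.0271 × 0.201 = 5.45 × 10^-3 mol
n(HCl) left over = 5.45 × 10^-3 mol (1:1 ratio)
n(HCl) consumed by analyte = 0.0405 − 5.45 × 10^-3 = 0.0350 mol
From the 1:2 ratio, n(Mg(OH)2) = 1/2 × 0.0350 = 0.0175 mol
mass of Mg(OH)2 = 0.0175 × 58.32 = 1.02 g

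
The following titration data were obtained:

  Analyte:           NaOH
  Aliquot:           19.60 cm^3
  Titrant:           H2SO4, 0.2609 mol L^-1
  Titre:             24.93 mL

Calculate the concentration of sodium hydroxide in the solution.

2 NaOH + H2SO4 → Na2SO4 + 2 H2O
n(H2SO4) = 0.02493 L × 0.2609 mol/L = 6.504 × 10^-3 mol
From the 2:1 mole ratio, n(NaOH) = 2/1 × 6.504 × 10^-3 = 0.01301 mol
[NaOH] = 0.01301 mol / 0.01960 L = 0.6637 mol/L

0.6637 mol/L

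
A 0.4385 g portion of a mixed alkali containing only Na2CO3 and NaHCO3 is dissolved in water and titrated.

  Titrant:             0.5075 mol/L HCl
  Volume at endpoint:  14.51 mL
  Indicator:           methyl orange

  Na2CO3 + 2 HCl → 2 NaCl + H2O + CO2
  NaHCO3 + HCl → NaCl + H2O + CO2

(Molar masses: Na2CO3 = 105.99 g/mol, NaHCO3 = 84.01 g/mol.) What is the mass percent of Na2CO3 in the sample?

70.19 %

n(HCl) = 0.01451 × 0.5075 = 7.364 × 10^-3 mol
Let x = n(Na2CO3), y = n(NaHCO3).
Titrant: 2x + 1y = 7.364 × 10^-3;  mass: 105.99x + 84.01y = 0.4385
Solving, x = 2.904 × 10^-3 mol, y = 1.556 × 10^-3 mol
mass of Na2CO3 = 2.904 × 10^-3 × 105.99 = 0.3078 g
% Na2CO3 = 0.3078 / 0.4385 × 100 = 70.19 %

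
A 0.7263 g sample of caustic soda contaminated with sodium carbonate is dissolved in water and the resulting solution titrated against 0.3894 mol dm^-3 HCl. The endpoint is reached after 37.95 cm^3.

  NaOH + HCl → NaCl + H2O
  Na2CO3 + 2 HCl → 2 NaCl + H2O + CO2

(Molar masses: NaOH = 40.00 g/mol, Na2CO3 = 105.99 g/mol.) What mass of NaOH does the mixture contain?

0.1750 g

n(HCl) = 0.03795 × 0.3894 = 0.01478 mol
Let x = n(NaOH), y = n(Na2CO3).
Titrant: 1x + 2y = 0.01478;  mass: 40.00x + 105.99y = 0.7263
Solving, x = 4.374 × 10^-3 mol, y = 5.202 × 10^-3 mol
mass of NaOH = 4.374 × 10^-3 × 40.00 = 0.1750 g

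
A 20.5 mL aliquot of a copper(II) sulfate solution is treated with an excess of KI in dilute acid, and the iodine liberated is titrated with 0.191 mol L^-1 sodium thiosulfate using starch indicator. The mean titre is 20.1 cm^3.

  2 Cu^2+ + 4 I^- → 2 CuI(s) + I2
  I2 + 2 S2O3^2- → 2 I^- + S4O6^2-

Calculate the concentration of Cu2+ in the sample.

n(S2O3^2-) = 0.0201 × 0.191 = 3.84 × 10^-3 mol
n(I2) = n(S2O3^2-)/2 = 1.92 × 10^-3 mol
From the 2:1 ratio, n(Cu2+) in the aliquot = 2/1 × 1.92 × 10^-3 = 3.84 × 10^-3 mol
[Cu2+] = 3.84 × 10^-3 / 0.0205 = 0.187 mol/L

0.187 mol/L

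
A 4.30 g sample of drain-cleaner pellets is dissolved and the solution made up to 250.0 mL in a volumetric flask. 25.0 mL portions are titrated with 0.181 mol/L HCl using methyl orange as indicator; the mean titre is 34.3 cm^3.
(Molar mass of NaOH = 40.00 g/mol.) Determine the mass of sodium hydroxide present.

NaOH + HCl → NaCl + H2O
n(HCl) per titration = 0.0343 × 0.181 = 6.21 × 10^-3 mol
n(NaOH) in each aliquot = 6.21 × 10^-3 mol (1:1 ratio)
n(NaOH) in the whole flask = 6.21 × 10^-3 × 250.0/25.0 = 0.0621 mol
mass of NaOH = 0.0621 × 40.00 = 2.48 g

2.48 g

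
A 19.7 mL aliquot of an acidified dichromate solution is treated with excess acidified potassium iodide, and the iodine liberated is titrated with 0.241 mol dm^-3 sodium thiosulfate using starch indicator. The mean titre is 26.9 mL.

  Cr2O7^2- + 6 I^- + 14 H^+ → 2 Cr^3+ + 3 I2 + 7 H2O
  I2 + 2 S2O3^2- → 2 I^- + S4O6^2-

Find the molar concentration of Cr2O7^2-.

0.0548 mol/L

n(S2O3^2-) = 0.0269 × 0.241 = 6.48 × 10^-3 mol
n(I2) = n(S2O3^2-)/2 = 3.24 × 10^-3 mol
From the 1:3 ratio, n(Cr2O7^2-) in the aliquot = 1/3 × 3.24 × 10^-3 = 1.08 × 10^-3 mol
[Cr2O7^2-] = 1.08 × 10^-3 / 0.0197 = 0.0548 mol/L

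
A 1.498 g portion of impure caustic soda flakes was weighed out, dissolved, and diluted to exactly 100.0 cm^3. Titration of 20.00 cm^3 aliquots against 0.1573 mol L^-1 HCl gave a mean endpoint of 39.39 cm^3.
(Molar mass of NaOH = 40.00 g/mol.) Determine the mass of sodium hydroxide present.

NaOH + HCl → NaCl + H2O
n(HCl) per titration = 0.03939 × 0.1573 = 6.196 × 10^-3 mol
n(NaOH) in each aliquot = 6.196 × 10^-3 mol (1:1 ratio)
n(NaOH) in the whole flask = 6.196 × 10^-3 × 100.0/20.00 = 0.03098 mol
mass of NaOH = 0.03098 × 40.00 = 1.239 g

1.239 g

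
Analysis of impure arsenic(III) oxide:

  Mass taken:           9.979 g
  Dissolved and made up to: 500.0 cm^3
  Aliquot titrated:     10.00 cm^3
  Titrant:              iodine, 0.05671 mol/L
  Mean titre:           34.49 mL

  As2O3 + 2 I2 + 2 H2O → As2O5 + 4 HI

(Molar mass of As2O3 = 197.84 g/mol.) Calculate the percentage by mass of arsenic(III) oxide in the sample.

n(I2) per titration = 0.03449 × 0.05671 = 1.956 × 10^-3 mol
From the 1:2 ratio, n(As2O3) in each aliquot = 1/2 × 1.956 × 10^-3 = 9.780 × 10^-4 mol
n(As2O3) in the whole flask = 9.780 × 10^-4 × 500.0/10.00 = 0.04890 mol
mass of As2O3 = 0.04890 × 197.84 = 9.674 g
% As2O3 = 9.674 / 9.979 × 100 = 96.94 %

96.94 %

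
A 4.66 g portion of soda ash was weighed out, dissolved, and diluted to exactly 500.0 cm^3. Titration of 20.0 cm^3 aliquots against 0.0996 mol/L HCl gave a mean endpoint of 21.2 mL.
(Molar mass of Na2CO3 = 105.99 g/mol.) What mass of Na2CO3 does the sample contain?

2.80 g

Na2CO3 + 2 HCl → 2 NaCl + H2O + CO2
n(HCl) per titration = 0.0212 × 0.0996 = 2.11 × 10^-3 mol
From the 1:2 ratio, n(Na2CO3) in each aliquot = 1/2 × 2.11 × 10^-3 = 1.06 × 10^-3 mol
n(Na2CO3) in the whole flask = 1.06 × 10^-3 × 500.0/20.0 = 0.0264 mol
mass of Na2CO3 = 0.0264 × 105.99 = 2.80 g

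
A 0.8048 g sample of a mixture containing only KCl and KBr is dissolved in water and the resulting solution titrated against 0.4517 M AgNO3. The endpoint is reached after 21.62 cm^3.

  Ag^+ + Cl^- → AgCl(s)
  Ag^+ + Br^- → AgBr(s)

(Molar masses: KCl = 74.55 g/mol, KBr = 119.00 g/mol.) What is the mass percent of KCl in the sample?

n(AgNO3) = 0.02162 × 0.4517 = 9.766 × 10^-3 mol
Let x = n(KCl), y = n(KBr).
Titrant: 1x + 1y = 9.766 × 10^-3;  mass: 74.55x + 119.00y = 0.8048
Solving, x = 8.039 × 10^-3 mol, y = 1.727 × 10^-3 mol
mass of KCl = 8.039 × 10^-3 × 74.55 = 0.5993 g
% KCl = 0.5993 / 0.8048 × 100 = 74.46 %

74.46 %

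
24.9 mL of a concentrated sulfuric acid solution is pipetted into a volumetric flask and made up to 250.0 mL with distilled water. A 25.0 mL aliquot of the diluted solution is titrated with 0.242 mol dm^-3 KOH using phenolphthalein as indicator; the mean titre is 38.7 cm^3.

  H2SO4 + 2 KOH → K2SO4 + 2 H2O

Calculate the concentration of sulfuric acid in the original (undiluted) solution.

n(KOH) = 0.0387 × 0.242 = 9.37 × 10^-3 mol
From the 1:2 ratio, n(H2SO4) in the aliquot = 1/2 × 9.37 × 10^-3 = 4.68 × 10^-3 mol
[H2SO4]_dilute = 4.68 × 10^-3 / 0.0250 = 0.187 mol/L
Dilution factor = 250.0 / 24.9 = 10.04
[H2SO4]_stock = 0.187 × 10.04 = 1.88 mol/L

1.88 mol/L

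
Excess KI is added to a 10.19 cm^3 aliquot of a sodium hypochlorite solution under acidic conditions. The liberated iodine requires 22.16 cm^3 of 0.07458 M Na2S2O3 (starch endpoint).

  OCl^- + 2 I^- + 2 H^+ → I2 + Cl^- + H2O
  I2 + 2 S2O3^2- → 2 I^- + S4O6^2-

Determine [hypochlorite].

0.08109 M

n(S2O3^2-) = 0.02216 × 0.07458 = 1.653 × 10^-3 mol
n(I2) = n(S2O3^2-)/2 = 8.263 × 10^-4 mol
n(OCl^-) in the aliquot = 8.263 × 10^-4 mol (1:1 ratio)
[OCl^-] = 8.263 × 10^-4 / 0.01019 = 0.08109 mol/L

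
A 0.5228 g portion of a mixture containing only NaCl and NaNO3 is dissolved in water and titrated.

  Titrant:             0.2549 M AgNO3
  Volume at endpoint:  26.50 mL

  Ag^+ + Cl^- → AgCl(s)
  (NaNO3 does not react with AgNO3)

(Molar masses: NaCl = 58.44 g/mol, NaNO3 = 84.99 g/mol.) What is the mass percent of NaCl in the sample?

75.51 %

n(AgNO3) = 0.02650 × 0.2549 = 6.755 × 10^-3 mol
Let x = n(NaCl), y = n(NaNO3).
Titrant: 1x = 6.755 × 10^-3;  mass: 58.44x + 84.99y = 0.5228
Solving, x = 6.755 × 10^-3 mol, y = 1.507 × 10^-3 mol
mass of NaCl = 6.755 × 10^-3 × 58.44 = 0.3948 g
% NaCl = 0.3948 / 0.5228 × 100 = 75.51 %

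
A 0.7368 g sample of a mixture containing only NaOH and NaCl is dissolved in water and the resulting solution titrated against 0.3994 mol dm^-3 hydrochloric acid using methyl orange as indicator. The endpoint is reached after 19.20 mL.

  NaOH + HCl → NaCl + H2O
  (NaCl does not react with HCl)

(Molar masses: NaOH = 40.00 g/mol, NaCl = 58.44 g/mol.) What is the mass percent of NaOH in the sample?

41.63 %

n(HCl) = 0.01920 × 0.3994 = 7.668 × 10^-3 mol
Let x = n(NaOH), y = n(NaCl).
Titrant: 1x = 7.668 × 10^-3;  mass: 40.00x + 58.44y = 0.7368
Solving, x = 7.668 × 10^-3 mol, y = 7.359 × 10^-3 mol
mass of NaOH = 7.668 × 10^-3 × 40.00 = 0.3067 g
% NaOH = 0.3067 / 0.7368 × 100 = 41.63 %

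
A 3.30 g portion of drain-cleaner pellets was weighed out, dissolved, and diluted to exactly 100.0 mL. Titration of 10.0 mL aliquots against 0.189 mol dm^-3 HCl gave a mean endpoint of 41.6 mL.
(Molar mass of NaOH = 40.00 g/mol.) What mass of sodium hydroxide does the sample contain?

NaOH + HCl → NaCl + H2O
n(HCl) per titration = 0.0416 × 0.189 = 7.86 × 10^-3 mol
n(NaOH) in each aliquot = 7.86 × 10^-3 mol (1:1 ratio)
n(NaOH) in the whole flask = 7.86 × 10^-3 × 100.0/10.0 = 0.0786 mol
mass of NaOH = 0.0786 × 40.00 = 3.14 g

3.14 g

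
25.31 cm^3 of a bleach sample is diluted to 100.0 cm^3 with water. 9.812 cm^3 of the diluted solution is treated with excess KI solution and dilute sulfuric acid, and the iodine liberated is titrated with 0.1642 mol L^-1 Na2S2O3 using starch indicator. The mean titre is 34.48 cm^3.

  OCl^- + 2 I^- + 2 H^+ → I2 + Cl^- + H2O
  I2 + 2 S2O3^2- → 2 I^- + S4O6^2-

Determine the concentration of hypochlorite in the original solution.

n(S2O3^2-) = 0.03448 × 0.1642 = 5.662 × 10^-3 mol
n(I2) = n(S2O3^2-)/2 = 2.831 × 10^-3 mol
n(OCl^-) in the aliquot = 2.831 × 10^-3 mol (1:1 ratio)
[OCl^-]_dilute = 2.831 × 10^-3 / 0.009812 = 0.2885 mol/L
[OCl^-]_original = 0.2885 × 100.0/25.31 = 1.140 mol/L

1.140 mol/L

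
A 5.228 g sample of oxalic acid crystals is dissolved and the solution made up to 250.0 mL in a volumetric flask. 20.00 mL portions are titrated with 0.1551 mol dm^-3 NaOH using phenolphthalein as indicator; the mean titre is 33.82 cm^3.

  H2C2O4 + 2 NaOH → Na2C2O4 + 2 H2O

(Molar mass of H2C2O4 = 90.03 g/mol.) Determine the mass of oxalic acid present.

n(NaOH) per titration = 0.03382 × 0.1551 = 5.245 × 10^-3 mol
From the 1:2 ratio, n(H2C2O4) in each aliquot = 1/2 × 5.245 × 10^-3 = 2.623 × 10^-3 mol
n(H2C2O4) in the whole flask = 2.623 × 10^-3 × 250.0/20.00 = 0.03278 mol
mass of H2C2O4 = 0.03278 × 90.03 = 2.952 g

2.952 g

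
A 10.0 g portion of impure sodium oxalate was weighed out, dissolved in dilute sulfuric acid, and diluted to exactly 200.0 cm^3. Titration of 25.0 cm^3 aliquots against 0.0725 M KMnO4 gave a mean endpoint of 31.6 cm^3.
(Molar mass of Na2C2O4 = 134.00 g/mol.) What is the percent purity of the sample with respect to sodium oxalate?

61.4 %

2 MnO4^- + 5 C2O4^2- + 16 H^+ → 2 Mn^2+ + 10 CO2 + 8 H2O
n(KMnO4) per titration = 0.0316 × 0.0725 = 2.29 × 10^-3 mol
From the 5:2 ratio, n(Na2C2O4) in each aliquot = 5/2 × 2.29 × 10^-3 = 5.73 × 10^-3 mol
n(Na2C2O4) in the whole flask = 5.73 × 10^-3 × 200.0/25.0 = 0.0458 mol
mass of Na2C2O4 = 0.0458 × 134.00 = 6.14 g
% Na2C2O4 = 6.14 / 10.0 × 100 = 61.4 %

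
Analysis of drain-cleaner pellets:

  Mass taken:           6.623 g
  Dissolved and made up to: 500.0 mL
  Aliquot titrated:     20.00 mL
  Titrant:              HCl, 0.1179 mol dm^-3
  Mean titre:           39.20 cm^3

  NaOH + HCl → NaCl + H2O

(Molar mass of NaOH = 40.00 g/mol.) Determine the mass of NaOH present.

n(HCl) per titration = 0.03920 × 0.1179 = 4.622 × 10^-3 mol
n(NaOH) in each aliquot = 4.622 × 10^-3 mol (1:1 ratio)
n(NaOH) in the whole flask = 4.622 × 10^-3 × 500.0/20.00 = 0.1155 mol
mass of NaOH = 0.1155 × 40.00 = 4.622 g

4.622 g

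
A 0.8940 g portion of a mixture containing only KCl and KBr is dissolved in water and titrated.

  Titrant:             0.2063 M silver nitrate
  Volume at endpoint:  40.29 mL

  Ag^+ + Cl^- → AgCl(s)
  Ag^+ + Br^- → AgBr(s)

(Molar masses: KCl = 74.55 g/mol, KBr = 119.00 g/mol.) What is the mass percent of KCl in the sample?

n(AgNO3) = 0.04029 × 0.2063 = 8.312 × 10^-3 mol
Let x = n(KCl), y = n(KBr).
Titrant: 1x + 1y = 8.312 × 10^-3;  mass: 74.55x + 119.00y = 0.8940
Solving, x = 2.140 × 10^-3 mol, y = 6.172 × 10^-3 mol
mass of KCl = 2.140 × 10^-3 × 74.55 = 0.1595 g
% KCl = 0.1595 / 0.8940 × 100 = 17.84 %

17.84 %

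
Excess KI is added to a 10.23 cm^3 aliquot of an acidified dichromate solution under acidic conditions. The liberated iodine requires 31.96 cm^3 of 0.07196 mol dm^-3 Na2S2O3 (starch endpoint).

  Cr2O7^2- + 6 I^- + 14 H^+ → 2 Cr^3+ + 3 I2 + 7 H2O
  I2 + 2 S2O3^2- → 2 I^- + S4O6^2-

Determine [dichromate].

n(S2O3^2-) = 0.03196 × 0.07196 = 2.300 × 10^-3 mol
n(I2) = n(S2O3^2-)/2 = 1.150 × 10^-3 mol
From the 1:3 ratio, n(Cr2O7^2-) in the aliquot = 1/3 × 1.150 × 10^-3 = 3.833 × 10^-4 mol
[Cr2O7^2-] = 3.833 × 10^-4 / 0.01023 = 0.03747 mol/L

0.03747 mol/L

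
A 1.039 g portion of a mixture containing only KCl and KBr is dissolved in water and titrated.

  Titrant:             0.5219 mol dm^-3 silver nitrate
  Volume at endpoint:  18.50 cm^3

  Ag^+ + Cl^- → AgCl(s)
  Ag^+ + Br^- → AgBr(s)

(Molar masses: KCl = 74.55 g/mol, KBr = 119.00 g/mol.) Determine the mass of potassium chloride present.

0.1844 g

n(AgNO3) = 0.01850 × 0.5219 = 9.655 × 10^-3 mol
Let x = n(KCl), y = n(KBr).
Titrant: 1x + 1y = 9.655 × 10^-3;  mass: 74.55x + 119.00y = 1.039
Solving, x = 2.474 × 10^-3 mol, y = 7.181 × 10^-3 mol
mass of KCl = 2.474 × 10^-3 × 74.55 = 0.1844 g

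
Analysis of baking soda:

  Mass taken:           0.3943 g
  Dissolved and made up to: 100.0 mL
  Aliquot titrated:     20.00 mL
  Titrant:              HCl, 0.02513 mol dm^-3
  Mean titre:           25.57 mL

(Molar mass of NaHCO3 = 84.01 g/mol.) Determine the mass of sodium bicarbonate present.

NaHCO3 + HCl → NaCl + H2O + CO2
n(HCl) per titration = 0.02557 × 0.02513 = 6.426 × 10^-4 mol
n(NaHCO3) in each aliquot = 6.426 × 10^-4 mol (1:1 ratio)
n(NaHCO3) in the whole flask = 6.426 × 10^-4 × 100.0/20.00 = 3.213 × 10^-3 mol
mass of NaHCO3 = 3.213 × 10^-3 × 84.01 = 0.2699 g

0.2699 g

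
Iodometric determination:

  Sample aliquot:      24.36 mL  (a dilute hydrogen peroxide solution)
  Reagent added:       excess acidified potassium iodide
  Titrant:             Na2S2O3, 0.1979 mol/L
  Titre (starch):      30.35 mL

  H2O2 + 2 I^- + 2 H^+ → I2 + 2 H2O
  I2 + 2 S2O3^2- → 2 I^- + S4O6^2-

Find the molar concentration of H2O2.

n(S2O3^2-) = 0.03035 × 0.1979 = 6.006 × 10^-3 mol
n(I2) = n(S2O3^2-)/2 = 3.003 × 10^-3 mol
n(H2O2) in the aliquot = 3.003 × 10^-3 mol (1:1 ratio)
[H2O2] = 3.003 × 10^-3 / 0.02436 = 0.1233 mol/L

0.1233 mol/L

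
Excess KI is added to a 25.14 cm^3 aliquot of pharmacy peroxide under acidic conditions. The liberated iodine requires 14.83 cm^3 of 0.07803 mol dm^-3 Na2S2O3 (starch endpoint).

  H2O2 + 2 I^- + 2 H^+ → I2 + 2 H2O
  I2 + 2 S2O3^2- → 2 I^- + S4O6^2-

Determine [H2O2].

0.02301 mol/L

n(S2O3^2-) = 0.01483 × 0.07803 = 1.157 × 10^-3 mol
n(I2) = n(S2O3^2-)/2 = 5.786 × 10^-4 mol
n(H2O2) in the aliquot = 5.786 × 10^-4 mol (1:1 ratio)
[H2O2] = 5.786 × 10^-4 / 0.02514 = 0.02301 mol/L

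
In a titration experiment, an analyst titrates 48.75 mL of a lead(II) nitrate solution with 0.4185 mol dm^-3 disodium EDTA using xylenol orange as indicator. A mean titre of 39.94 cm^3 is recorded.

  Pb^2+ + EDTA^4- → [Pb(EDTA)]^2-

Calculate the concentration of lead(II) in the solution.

0.3429 mol/L

n(EDTA) = 0.03994 L × 0.4185 mol/L = 0.01671 mol
n(Pb2+) = 0.01671 mol (1:1 mole ratio)
[Pb2+] = 0.01671 mol / 0.04875 L = 0.3429 mol/L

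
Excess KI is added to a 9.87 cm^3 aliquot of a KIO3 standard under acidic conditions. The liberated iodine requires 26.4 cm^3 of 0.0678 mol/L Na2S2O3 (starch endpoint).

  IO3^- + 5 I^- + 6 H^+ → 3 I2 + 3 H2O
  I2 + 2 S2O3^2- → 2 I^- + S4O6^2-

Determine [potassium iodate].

0.0302 mol/L

n(S2O3^2-) = 0.0264 × 0.0678 = 1.79 × 10^-3 mol
n(I2) = n(S2O3^2-)/2 = 8.95 × 10^-4 mol
From the 1:3 ratio, n(IO3^-) in the aliquot = 1/3 × 8.95 × 10^-4 = 2.98 × 10^-4 mol
[IO3^-] = 2.98 × 10^-4 / 0.00987 = 0.0302 mol/L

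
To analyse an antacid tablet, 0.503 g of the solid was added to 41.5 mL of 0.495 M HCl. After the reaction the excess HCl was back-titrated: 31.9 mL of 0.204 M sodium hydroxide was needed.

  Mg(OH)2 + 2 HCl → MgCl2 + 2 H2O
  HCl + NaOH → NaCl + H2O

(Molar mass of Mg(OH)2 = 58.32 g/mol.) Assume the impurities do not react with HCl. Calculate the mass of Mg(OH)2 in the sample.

0.409 g

n(HCl) added = 0.0415 × 0.495 = 0.0205 mol
n(NaOH) used in back-titration = 0.0319 × 0.204 = 6.51 × 10^-3 mol
n(HCl) left over = 6.51 × 10^-3 mol (1:1 ratio)
n(HCl) consumed by analyte = 0.0205 − 6.51 × 10^-3 = 0.0140 mol
From the 1:2 ratio, n(Mg(OH)2) = 1/2 × 0.0140 = 7.02 × 10^-3 mol
mass of Mg(OH)2 = 7.02 × 10^-3 × 58.32 = 0.409 g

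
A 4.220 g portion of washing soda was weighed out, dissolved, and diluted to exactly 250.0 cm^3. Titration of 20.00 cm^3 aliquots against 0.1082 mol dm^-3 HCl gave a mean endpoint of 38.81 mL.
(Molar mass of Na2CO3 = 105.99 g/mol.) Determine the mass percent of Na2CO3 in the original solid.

65.92 %

Na2CO3 + 2 HCl → 2 NaCl + H2O + CO2
n(HCl) per titration = 0.03881 × 0.1082 = 4.199 × 10^-3 mol
From the 1:2 ratio, n(Na2CO3) in each aliquot = 1/2 × 4.199 × 10^-3 = 2.100 × 10^-3 mol
n(Na2CO3) in the whole flask = 2.100 × 10^-3 × 250.0/20.00 = 0.02625 mol
mass of Na2CO3 = 0.02625 × 105.99 = 2.782 g
% Na2CO3 = 2.782 / 4.220 × 100 = 65.92 %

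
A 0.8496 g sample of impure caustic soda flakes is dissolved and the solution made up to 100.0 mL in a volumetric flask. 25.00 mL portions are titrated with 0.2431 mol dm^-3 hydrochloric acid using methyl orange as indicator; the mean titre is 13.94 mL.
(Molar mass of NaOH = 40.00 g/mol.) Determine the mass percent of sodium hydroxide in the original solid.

NaOH + HCl → NaCl + H2O
n(HCl) per titration = 0.01394 × 0.2431 = 3.389 × 10^-3 mol
n(NaOH) in each aliquot = 3.389 × 10^-3 mol (1:1 ratio)
n(NaOH) in the whole flask = 3.389 × 10^-3 × 100.0/25.00 = 0.01356 mol
mass of NaOH = 0.01356 × 40.00 = 0.5422 g
% NaOH = 0.5422 / 0.8496 × 100 = 63.82 %

63.82 %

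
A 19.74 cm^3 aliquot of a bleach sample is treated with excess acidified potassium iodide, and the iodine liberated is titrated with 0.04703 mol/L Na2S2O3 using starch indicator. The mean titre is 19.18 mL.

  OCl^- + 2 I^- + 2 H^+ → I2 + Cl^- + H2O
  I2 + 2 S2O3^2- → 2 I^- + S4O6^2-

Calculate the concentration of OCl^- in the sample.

0.02285 mol/L

n(S2O3^2-) = 0.01918 × 0.04703 = 9.020 × 10^-4 mol
n(I2) = n(S2O3^2-)/2 = 4.510 × 10^-4 mol
n(OCl^-) in the aliquot = 4.510 × 10^-4 mol (1:1 ratio)
[OCl^-] = 4.510 × 10^-4 / 0.01974 = 0.02285 mol/L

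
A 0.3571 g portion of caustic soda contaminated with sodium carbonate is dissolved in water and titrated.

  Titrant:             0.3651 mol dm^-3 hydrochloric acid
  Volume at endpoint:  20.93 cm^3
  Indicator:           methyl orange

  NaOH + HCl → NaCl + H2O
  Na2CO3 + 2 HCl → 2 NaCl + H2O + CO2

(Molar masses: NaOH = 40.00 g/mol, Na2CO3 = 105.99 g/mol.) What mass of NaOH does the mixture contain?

0.1473 g

n(HCl) = 0.02093 × 0.3651 = 7.642 × 10^-3 mol
Let x = n(NaOH), y = n(Na2CO3).
Titrant: 1x + 2y = 7.642 × 10^-3;  mass: 40.00x + 105.99y = 0.3571
Solving, x = 3.683 × 10^-3 mol, y = 1.979 × 10^-3 mol
mass of NaOH = 3.683 × 10^-3 × 40.00 = 0.1473 g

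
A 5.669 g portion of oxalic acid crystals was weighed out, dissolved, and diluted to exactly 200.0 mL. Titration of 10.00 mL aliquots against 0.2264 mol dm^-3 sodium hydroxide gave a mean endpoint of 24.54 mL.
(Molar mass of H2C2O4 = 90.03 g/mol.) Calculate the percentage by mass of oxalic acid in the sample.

H2C2O4 + 2 NaOH → Na2C2O4 + 2 H2O
n(NaOH) per titration = 0.02454 × 0.2264 = 5.556 × 10^-3 mol
From the 1:2 ratio, n(H2C2O4) in each aliquot = 1/2 × 5.556 × 10^-3 = 2.778 × 10^-3 mol
n(H2C2O4) in the whole flask = 2.778 × 10^-3 × 200.0/10.00 = 0.05556 mol
mass of H2C2O4 = 0.05556 × 90.03 = 5.002 g
% H2C2O4 = 5.002 / 5.669 × 100 = 88.23 %

88.23 %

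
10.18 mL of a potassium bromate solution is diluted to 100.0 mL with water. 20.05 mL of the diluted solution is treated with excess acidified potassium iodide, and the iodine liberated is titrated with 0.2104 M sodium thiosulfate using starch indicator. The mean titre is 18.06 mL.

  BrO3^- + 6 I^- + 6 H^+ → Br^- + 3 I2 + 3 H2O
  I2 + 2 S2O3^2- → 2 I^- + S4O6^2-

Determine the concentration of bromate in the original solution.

n(S2O3^2-) = 0.01806 × 0.2104 = 3.800 × 10^-3 mol
n(I2) = n(S2O3^2-)/2 = 1.900 × 10^-3 mol
From the 1:3 ratio, n(BrO3^-) in the aliquot = 1/3 × 1.900 × 10^-3 = 6.333 × 10^-4 mol
[BrO3^-]_dilute = 6.333 × 10^-4 / 0.02005 = 0.03159 mol/L
[BrO3^-]_original = 0.03159 × 100.0/10.18 = 0.3103 mol/L

0.3103 M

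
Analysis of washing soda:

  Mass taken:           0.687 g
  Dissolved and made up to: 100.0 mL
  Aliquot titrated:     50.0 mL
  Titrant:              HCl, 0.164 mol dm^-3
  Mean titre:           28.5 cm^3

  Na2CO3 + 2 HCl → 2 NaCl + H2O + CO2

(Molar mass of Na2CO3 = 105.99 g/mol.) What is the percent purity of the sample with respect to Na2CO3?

n(HCl) per titration = 0.0285 × 0.164 = 4.67 × 10^-3 mol
From the 1:2 ratio, n(Na2CO3) in each aliquot = 1/2 × 4.67 × 10^-3 = 2.34 × 10^-3 mol
n(Na2CO3) in the whole flask = 2.34 × 10^-3 × 100.0/50.0 = 4.67 × 10^-3 mol
mass of Na2CO3 = 4.67 × 10^-3 × 105.99 = 0.495 g
% Na2CO3 = 0.495 / 0.687 × 100 = 72.1 %

72.1 %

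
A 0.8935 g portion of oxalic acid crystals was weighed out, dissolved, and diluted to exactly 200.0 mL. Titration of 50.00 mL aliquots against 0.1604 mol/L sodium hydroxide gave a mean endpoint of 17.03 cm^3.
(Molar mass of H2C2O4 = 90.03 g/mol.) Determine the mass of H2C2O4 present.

H2C2O4 + 2 NaOH → Na2C2O4 + 2 H2O
n(NaOH) per titration = 0.01703 × 0.1604 = 2.732 × 10^-3 mol
From the 1:2 ratio, n(H2C2O4) in each aliquot = 1/2 × 2.732 × 10^-3 = 1.366 × 10^-3 mol
n(H2C2O4) in the whole flask = 1.366 × 10^-3 × 200.0/50.00 = 5.463 × 10^-3 mol
mass of H2C2O4 = 5.463 × 10^-3 × 90.03 = 0.4919 g

0.4919 g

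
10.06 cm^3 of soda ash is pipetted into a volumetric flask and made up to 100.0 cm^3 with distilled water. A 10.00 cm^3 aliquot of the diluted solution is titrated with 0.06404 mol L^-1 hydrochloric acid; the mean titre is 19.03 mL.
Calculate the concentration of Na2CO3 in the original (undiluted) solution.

0.6057 mol/L

Na2CO3 + 2 HCl → 2 NaCl + H2O + CO2
n(HCl) = 0.01903 × 0.06404 = 1.219 × 10^-3 mol
From the 1:2 ratio, n(Na2CO3) in the aliquot = 1/2 × 1.219 × 10^-3 = 6.093 × 10^-4 mol
[Na2CO3]_dilute = 6.093 × 10^-4 / 0.01000 = 0.06093 mol/L
Dilution factor = 100.0 / 10.06 = 9.940
[Na2CO3]_stock = 0.06093 × 9.940 = 0.6057 mol/L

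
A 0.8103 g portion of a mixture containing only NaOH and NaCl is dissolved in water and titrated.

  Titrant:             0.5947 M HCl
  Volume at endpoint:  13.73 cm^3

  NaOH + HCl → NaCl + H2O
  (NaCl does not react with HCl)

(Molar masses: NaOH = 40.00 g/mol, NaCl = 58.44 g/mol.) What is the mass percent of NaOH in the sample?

n(HCl) = 0.01373 × 0.5947 = 8.165 × 10^-3 mol
Let x = n(NaOH), y = n(NaCl).
Titrant: 1x = 8.165 × 10^-3;  mass: 40.00x + 58.44y = 0.8103
Solving, x = 8.165 × 10^-3 mol, y = 8.277 × 10^-3 mol
mass of NaOH = 8.165 × 10^-3 × 40.00 = 0.3266 g
% NaOH = 0.3266 / 0.8103 × 100 = 40.31 %

40.31 %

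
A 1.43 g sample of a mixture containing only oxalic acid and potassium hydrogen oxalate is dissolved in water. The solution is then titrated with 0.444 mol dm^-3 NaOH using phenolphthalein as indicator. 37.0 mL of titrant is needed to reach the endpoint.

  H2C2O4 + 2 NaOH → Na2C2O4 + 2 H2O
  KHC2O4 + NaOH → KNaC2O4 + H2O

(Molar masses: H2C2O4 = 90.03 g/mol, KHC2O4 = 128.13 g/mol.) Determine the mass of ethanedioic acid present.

n(NaOH) = 0.0370 × 0.444 = 0.0164 mol
Let x = n(H2C2O4), y = n(KHC2O4).
Titrant: 2x + 1y = 0.0164;  mass: 90.03x + 128.13y = 1.43
Solving, x = 4.06 × 10^-3 mol, y = 8.31 × 10^-3 mol
mass of H2C2O4 = 4.06 × 10^-3 × 90.03 = 0.366 g

0.366 g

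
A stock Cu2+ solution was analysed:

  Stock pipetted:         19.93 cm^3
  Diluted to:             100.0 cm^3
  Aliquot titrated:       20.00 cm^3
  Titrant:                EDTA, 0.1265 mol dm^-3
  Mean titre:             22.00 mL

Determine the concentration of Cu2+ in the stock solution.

Cu^2+ + EDTA^4- → [Cu(EDTA)]^2-
n(EDTA) = 0.02200 × 0.1265 = 2.783 × 10^-3 mol
n(Cu2+) in the aliquot = 2.783 × 10^-3 mol (1:1 ratio)
[Cu2+]_dilute = 2.783 × 10^-3 / 0.02000 = 0.1391 mol/L
Dilution factor = 100.0 / 19.93 = 5.018
[Cu2+]_stock = 0.1391 × 5.018 = 0.6982 mol/L

0.6982 mol/L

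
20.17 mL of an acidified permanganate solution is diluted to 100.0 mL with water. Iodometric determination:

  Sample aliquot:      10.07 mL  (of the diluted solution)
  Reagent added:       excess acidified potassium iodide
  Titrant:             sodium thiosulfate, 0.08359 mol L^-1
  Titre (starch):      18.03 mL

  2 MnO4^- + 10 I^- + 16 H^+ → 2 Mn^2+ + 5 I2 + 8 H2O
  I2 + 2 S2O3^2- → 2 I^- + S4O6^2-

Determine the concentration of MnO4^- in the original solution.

n(S2O3^2-) = 0.01803 × 0.08359 = 1.507 × 10^-3 mol
n(I2) = n(S2O3^2-)/2 = 7.536 × 10^-4 mol
From the 2:5 ratio, n(MnO4^-) in the aliquot = 2/5 × 7.536 × 10^-4 = 3.014 × 10^-4 mol
[MnO4^-]_dilute = 3.014 × 10^-4 / 0.01007 = 0.02993 mol/L
[MnO4^-]_original = 0.02993 × 100.0/20.17 = 0.1484 mol/L

0.1484 mol/L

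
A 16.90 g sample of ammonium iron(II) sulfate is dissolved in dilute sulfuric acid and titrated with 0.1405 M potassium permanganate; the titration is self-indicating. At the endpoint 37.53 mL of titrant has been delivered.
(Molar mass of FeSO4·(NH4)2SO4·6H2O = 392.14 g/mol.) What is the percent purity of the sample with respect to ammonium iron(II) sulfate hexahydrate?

MnO4^- + 5 Fe^2+ + 8 H^+ → Mn^2+ + 5 Fe^3+ + 4 H2O
n(KMnO4) = 0.03753 L × 0.1405 mol/L = 5.273 × 10^-3 mol
From the 5:1 ratio, n(FeSO4·(NH4)2SO4·6H2O) = 5/1 × 5.273 × 10^-3 = 0.02636 mol
mass of FeSO4·(NH4)2SO4·6H2O = 0.02636 × 392.14 g/mol = 10.34 g
% FeSO4·(NH4)2SO4·6H2O = 10.34 / 16.90 × 100 = 61.18 %

61.18 %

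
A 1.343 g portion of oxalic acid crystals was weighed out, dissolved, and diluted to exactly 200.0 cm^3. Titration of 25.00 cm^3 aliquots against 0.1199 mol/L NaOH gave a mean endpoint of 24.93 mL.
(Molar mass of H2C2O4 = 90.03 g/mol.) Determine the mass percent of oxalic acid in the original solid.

H2C2O4 + 2 NaOH → Na2C2O4 + 2 H2O
n(NaOH) per titration = 0.02493 × 0.1199 = 2.989 × 10^-3 mol
From the 1:2 ratio, n(H2C2O4) in each aliquot = 1/2 × 2.989 × 10^-3 = 1.495 × 10^-3 mol
n(H2C2O4) in the whole flask = 1.495 × 10^-3 × 200.0/25.00 = 0.01196 mol
mass of H2C2O4 = 0.01196 × 90.03 = 1.076 g
% H2C2O4 = 1.076 / 1.343 × 100 = 80.15 %

80.15 %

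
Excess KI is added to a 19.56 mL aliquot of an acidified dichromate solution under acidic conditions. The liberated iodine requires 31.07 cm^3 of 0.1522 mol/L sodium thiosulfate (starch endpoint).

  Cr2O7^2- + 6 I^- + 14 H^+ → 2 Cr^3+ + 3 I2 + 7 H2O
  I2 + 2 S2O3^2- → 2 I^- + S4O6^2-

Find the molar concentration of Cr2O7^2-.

0.04029 mol/L

n(S2O3^2-) = 0.03107 × 0.1522 = 4.729 × 10^-3 mol
n(I2) = n(S2O3^2-)/2 = 2.364 × 10^-3 mol
From the 1:3 ratio, n(Cr2O7^2-) in the aliquot = 1/3 × 2.364 × 10^-3 = 7.881 × 10^-4 mol
[Cr2O7^2-] = 7.881 × 10^-4 / 0.01956 = 0.04029 mol/L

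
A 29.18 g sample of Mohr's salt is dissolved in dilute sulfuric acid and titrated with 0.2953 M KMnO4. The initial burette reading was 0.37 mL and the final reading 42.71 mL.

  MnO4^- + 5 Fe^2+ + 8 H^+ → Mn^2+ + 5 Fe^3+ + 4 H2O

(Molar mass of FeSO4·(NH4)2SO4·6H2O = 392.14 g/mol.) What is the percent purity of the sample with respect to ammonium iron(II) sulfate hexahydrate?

84.01 %

n(KMnO4) = 0.04234 L × 0.2953 mol/L = 0.01250 mol
From the 5:1 ratio, n(FeSO4·(NH4)2SO4·6H2O) = 5/1 × 0.01250 = 0.06252 mol
mass of FeSO4·(NH4)2SO4·6H2O = 0.06252 × 392.14 g/mol = 24.51 g
% FeSO4·(NH4)2SO4·6H2O = 24.51 / 29.18 × 100 = 84.01 %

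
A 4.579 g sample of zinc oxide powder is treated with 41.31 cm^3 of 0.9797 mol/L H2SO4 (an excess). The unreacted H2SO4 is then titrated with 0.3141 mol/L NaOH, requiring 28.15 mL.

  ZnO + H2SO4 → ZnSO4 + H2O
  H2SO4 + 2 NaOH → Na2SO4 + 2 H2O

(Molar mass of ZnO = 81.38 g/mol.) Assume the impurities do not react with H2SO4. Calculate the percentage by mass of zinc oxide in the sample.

n(H2SO4) added = 0.04131 × 0.9797 = 0.04047 mol
n(NaOH) used in back-titration = 0.02815 × 0.3141 = 8.842 × 10^-3 mol
From the 1:2 ratio, n(H2SO4) left over = 1/2 × 8.842 × 10^-3 = 4.421 × 10^-3 mol
n(H2SO4) consumed by analyte = 0.04047 − 4.421 × 10^-3 = 0.03605 mol
n(ZnO) = 0.03605 mol (1:1 ratio)
mass of ZnO = 0.03605 × 81.38 = 2.934 g
% ZnO = 2.934 / 4.579 × 100 = 64.07 %

64.07 %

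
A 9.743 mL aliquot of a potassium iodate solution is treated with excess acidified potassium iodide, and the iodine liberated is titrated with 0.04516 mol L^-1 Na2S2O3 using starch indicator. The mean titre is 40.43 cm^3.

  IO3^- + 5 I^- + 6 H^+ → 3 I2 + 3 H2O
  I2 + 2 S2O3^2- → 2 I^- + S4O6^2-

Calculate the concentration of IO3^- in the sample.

0.03123 mol/L

n(S2O3^2-) = 0.04043 × 0.04516 = 1.826 × 10^-3 mol
n(I2) = n(S2O3^2-)/2 = 9.129 × 10^-4 mol
From the 1:3 ratio, n(IO3^-) in the aliquot = 1/3 × 9.129 × 10^-4 = 3.043 × 10^-4 mol
[IO3^-] = 3.043 × 10^-4 / 0.009743 = 0.03123 mol/L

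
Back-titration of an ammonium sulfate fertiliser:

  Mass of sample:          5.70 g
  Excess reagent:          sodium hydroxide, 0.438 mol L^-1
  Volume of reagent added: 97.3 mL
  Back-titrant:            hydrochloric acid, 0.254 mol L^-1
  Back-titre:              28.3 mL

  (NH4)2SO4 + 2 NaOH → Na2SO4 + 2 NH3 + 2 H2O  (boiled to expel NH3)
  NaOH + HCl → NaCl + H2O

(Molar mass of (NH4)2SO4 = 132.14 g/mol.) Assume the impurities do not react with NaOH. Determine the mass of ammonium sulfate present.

2.34 g

n(NaOH) added = 0.0973 × 0.438 = 0.0426 mol
n(HCl) used in back-titration = 0.0283 × 0.254 = 7.19 × 10^-3 mol
n(NaOH) left over = 7.19 × 10^-3 mol (1:1 ratio)
n(NaOH) consumed by analyte = 0.0426 − 7.19 × 10^-3 = 0.0354 mol
From the 1:2 ratio, n((NH4)2SO4) = 1/2 × 0.0354 = 0.0177 mol
mass of (NH4)2SO4 = 0.0177 × 132.14 = 2.34 g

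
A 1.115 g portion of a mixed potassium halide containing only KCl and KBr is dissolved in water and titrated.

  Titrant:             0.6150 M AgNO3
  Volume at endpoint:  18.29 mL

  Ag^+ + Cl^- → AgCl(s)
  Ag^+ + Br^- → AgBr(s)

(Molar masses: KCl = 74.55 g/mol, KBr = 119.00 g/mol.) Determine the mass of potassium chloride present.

0.3749 g

n(AgNO3) = 0.01829 × 0.6150 = 0.01125 mol
Let x = n(KCl), y = n(KBr).
Titrant: 1x + 1y = 0.01125;  mass: 74.55x + 119.00y = 1.115
Solving, x = 5.029 × 10^-3 mol, y = 6.219 × 10^-3 mol
mass of KCl = 5.029 × 10^-3 × 74.55 = 0.3749 g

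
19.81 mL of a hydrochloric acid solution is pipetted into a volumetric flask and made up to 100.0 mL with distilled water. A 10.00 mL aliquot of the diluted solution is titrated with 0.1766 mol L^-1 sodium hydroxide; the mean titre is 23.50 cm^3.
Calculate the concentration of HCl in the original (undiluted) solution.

2.095 mol/L

HCl + NaOH → NaCl + H2O
n(NaOH) = 0.02350 × 0.1766 = 4.150 × 10^-3 mol
n(HCl) in the aliquot = 4.150 × 10^-3 mol (1:1 ratio)
[HCl]_dilute = 4.150 × 10^-3 / 0.01000 = 0.4150 mol/L
Dilution factor = 100.0 / 19.81 = 5.048
[HCl]_stock = 0.4150 × 5.048 = 2.095 mol/L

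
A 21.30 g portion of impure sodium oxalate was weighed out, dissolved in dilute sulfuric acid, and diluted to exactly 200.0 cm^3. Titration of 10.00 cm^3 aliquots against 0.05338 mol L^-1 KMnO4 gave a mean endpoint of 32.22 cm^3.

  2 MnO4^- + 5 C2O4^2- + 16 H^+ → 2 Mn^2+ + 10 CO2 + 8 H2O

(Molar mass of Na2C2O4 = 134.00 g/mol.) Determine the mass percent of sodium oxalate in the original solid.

54.10 %

n(KMnO4) per titration = 0.03222 × 0.05338 = 1.720 × 10^-3 mol
From the 5:2 ratio, n(Na2C2O4) in each aliquot = 5/2 × 1.720 × 10^-3 = 4.300 × 10^-3 mol
n(Na2C2O4) in the whole flask = 4.300 × 10^-3 × 200.0/10.00 = 0.08600 mol
mass of Na2C2O4 = 0.08600 × 134.00 = 11.52 g
% Na2C2O4 = 11.52 / 21.30 × 100 = 54.10 %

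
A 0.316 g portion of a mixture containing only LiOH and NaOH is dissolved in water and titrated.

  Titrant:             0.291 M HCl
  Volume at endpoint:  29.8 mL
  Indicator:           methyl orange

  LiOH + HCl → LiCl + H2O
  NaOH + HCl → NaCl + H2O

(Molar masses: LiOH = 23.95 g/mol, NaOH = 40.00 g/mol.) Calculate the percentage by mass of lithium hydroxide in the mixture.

n(HCl) = 0.0298 × 0.291 = 8.67 × 10^-3 mol
Let x = n(LiOH), y = n(NaOH).
Titrant: 1x + 1y = 8.67 × 10^-3;  mass: 23.95x + 40.00y = 0.316
Solving, x = 1.92 × 10^-3 mol, y = 6.75 × 10^-3 mol
mass of LiOH = 1.92 × 10^-3 × 23.95 = 0.0461 g
% LiOH = 0.0461 / 0.316 × 100 = 14.6 %

14.6 %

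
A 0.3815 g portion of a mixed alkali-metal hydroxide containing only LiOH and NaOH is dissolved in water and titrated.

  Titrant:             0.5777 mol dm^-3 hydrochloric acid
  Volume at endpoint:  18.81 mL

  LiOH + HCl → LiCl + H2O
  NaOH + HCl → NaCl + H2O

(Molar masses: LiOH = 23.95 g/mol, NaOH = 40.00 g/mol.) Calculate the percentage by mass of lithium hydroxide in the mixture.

20.79 %

n(HCl) = 0.01881 × 0.5777 = 0.01087 mol
Let x = n(LiOH), y = n(NaOH).
Titrant: 1x + 1y = 0.01087;  mass: 23.95x + 40.00y = 0.3815
Solving, x = 3.312 × 10^-3 mol, y = 7.554 × 10^-3 mol
mass of LiOH = 3.312 × 10^-3 × 23.95 = 0.07933 g
% LiOH = 0.07933 / 0.3815 × 100 = 20.79 %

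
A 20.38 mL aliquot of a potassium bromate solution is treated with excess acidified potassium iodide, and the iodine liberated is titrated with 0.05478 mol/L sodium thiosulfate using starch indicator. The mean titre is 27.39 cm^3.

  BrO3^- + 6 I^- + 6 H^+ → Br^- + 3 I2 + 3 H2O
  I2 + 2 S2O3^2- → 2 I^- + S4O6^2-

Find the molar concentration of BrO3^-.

0.01227 mol/L

n(S2O3^2-) = 0.02739 × 0.05478 = 1.500 × 10^-3 mol
n(I2) = n(S2O3^2-)/2 = 7.502 × 10^-4 mol
From the 1:3 ratio, n(BrO3^-) in the aliquot = 1/3 × 7.502 × 10^-4 = 2.501 × 10^-4 mol
[BrO3^-] = 2.501 × 10^-4 / 0.02038 = 0.01227 mol/L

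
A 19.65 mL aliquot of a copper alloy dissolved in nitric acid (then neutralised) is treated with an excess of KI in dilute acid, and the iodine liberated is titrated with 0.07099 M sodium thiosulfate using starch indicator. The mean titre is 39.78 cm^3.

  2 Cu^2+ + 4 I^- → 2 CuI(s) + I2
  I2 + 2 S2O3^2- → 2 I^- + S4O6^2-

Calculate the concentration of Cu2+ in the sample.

n(S2O3^2-) = 0.03978 × 0.07099 = 2.824 × 10^-3 mol
n(I2) = n(S2O3^2-)/2 = 1.412 × 10^-3 mol
From the 2:1 ratio, n(Cu2+) in the aliquot = 2/1 × 1.412 × 10^-3 = 2.824 × 10^-3 mol
[Cu2+] = 2.824 × 10^-3 / 0.01965 = 0.1437 mol/L

0.1437 M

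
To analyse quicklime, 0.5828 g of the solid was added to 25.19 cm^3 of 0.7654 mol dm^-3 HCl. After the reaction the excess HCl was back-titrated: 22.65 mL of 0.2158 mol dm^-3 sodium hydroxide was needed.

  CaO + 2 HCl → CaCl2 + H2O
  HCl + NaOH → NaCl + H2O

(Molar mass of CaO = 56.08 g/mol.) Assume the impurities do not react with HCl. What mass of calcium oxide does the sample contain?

n(HCl) added = 0.02519 × 0.7654 = 0.01928 mol
n(NaOH) used in back-titration = 0.02265 × 0.2158 = 4.888 × 10^-3 mol
n(HCl) left over = 4.888 × 10^-3 mol (1:1 ratio)
n(HCl) consumed by analyte = 0.01928 − 4.888 × 10^-3 = 0.01439 mol
From the 1:2 ratio, n(CaO) = 1/2 × 0.01439 = 7.196 × 10^-3 mol
mass of CaO = 7.196 × 10^-3 × 56.08 = 0.4036 g

0.4036 g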